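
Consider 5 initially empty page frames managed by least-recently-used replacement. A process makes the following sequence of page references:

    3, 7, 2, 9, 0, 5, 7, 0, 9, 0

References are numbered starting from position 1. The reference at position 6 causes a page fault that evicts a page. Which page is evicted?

pos 1: 3 → fault, frames (3)
pos 2: 7 → fault, frames (3 7)
pos 3: 2 → fault, frames (3 7 2)
pos 4: 9 → fault, frames (3 7 2 9)
pos 5: 0 → fault, frames (3 7 2 9 0)
pos 6: 5 → fault, evict 3, frames (7 2 9 0 5)
At position 6, page 3 is evicted.

3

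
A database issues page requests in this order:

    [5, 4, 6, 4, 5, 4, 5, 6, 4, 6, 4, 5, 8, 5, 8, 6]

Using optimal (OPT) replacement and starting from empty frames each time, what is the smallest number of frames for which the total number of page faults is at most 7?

f=1: 16 faults
f=2: 8 faults
f=3: 4 faults
f=4: 4 faults
Smallest f with faults ≤ 7 is 3.

3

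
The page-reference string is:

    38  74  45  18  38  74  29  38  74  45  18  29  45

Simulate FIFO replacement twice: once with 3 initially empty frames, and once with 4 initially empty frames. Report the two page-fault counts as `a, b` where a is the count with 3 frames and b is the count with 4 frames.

9, 10

3 frames: F F F F F F F . . F F . . → 9 faults.
4 frames: F F F F . . F F F F F F . → 10 faults.
10 > 9: adding a frame increased faults — Belady's anomaly.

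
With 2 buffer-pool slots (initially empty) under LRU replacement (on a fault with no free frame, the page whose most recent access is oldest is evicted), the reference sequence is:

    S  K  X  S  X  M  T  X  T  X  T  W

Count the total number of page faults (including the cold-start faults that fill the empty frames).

S → miss, frames {S}
K → miss, frames {S,K}
X → miss, evict S, frames {K,X}
S → miss, evict K, frames {X,S}
X → hit
M → miss, evict S, frames {X,M}
T → miss, evict X, frames {M,T}
X → miss, evict M, frames {T,X}
T → hit
X → hit
T → hit
W → miss, evict X, frames {T,W}
Page faults: 8.

8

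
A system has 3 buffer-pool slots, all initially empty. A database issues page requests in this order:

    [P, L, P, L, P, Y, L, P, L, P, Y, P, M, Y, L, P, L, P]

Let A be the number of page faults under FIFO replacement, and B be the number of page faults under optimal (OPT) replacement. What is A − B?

1

Under FIFO: F F . . . F . . . . . . F . . F F . → 6 faults.
Under OPT: F F . . . F . . . . . . F . . F . . → 5 faults.
A − B = 6 − 5 = 1.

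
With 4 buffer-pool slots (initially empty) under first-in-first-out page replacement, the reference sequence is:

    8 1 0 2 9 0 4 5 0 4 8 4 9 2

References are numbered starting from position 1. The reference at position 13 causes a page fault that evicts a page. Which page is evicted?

4

pos 1: 8: fault, frames {8}
pos 2: 1: fault, frames {8,1}
pos 3: 0: fault, frames {8,1,0}
pos 4: 2: fault, frames {8,1,0,2}
pos 5: 9: fault, evict 8, frames {1,0,2,9}
pos 6: 0: hit
pos 7: 4: fault, evict 1, frames {0,2,9,4}
pos 8: 5: fault, evict 0, frames {2,9,4,5}
pos 9: 0: fault, evict 2, frames {9,4,5,0}
pos 10: 4: hit
pos 11: 8: fault, evict 9, frames {4,5,0,8}
pos 12: 4: hit
pos 13: 9: fault, evict 4, frames {5,0,8,9}
At position 13, page 4 is evicted.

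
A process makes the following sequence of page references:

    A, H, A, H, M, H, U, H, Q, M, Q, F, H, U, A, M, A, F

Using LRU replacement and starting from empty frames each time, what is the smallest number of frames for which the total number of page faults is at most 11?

f=1: 18 faults
f=2: 12 faults
f=3: 12 faults
f=4: 10 faults
f=5: 8 faults
f=6: 6 faults
Smallest f with faults ≤ 11 is 4.

4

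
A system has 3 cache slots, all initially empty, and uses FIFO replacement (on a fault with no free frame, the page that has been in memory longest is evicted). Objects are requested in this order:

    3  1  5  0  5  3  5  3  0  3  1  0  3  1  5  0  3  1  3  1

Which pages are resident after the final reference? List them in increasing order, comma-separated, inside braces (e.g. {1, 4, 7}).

{0, 1, 3}

3 → fault, frames (3)
1 → fault, frames (3 1)
5 → fault, frames (3 1 5)
0 → fault, evict 3, frames (1 5 0)
5 → hit
3 → fault, evict 1, frames (5 0 3)
5 → hit
3 → hit
0 → hit
3 → hit
1 → fault, evict 5, frames (0 3 1)
0 → hit
3 → hit
1 → hit
5 → fault, evict 0, frames (3 1 5)
0 → fault, evict 3, frames (1 5 0)
3 → fault, evict 1, frames (5 0 3)
1 → fault, evict 5, frames (0 3 1)
3 → hit
1 → hit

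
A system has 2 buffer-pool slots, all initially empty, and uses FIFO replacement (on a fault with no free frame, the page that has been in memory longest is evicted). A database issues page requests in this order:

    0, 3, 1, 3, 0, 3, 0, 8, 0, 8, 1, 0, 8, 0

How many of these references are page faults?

0: fault, frames [0]
3: fault, frames [0, 3]
1: fault, evict 0, frames [3, 1]
3: hit
0: fault, evict 3, frames [1, 0]
3: fault, evict 1, frames [0, 3]
0: hit
8: fault, evict 0, frames [3, 8]
0: fault, evict 3, frames [8, 0]
8: hit
1: fault, evict 8, frames [0, 1]
0: hit
8: fault, evict 0, frames [1, 8]
0: fault, evict 1, frames [8, 0]
Page faults: 10.

10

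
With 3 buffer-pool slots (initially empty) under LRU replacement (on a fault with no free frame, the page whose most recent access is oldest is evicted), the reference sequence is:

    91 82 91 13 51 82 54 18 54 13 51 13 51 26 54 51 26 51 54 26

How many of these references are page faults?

91 → miss, frames [91]
82 → miss, frames [91, 82]
91 → hit
13 → miss, frames [82, 91, 13]
51 → miss, evict 82, frames [91, 13, 51]
82 → miss, evict 91, frames [13, 51, 82]
54 → miss, evict 13, frames [51, 82, 54]
18 → miss, evict 51, frames [82, 54, 18]
54 → hit
13 → miss, evict 82, frames [18, 54, 13]
51 → miss, evict 18, frames [54, 13, 51]
13 → hit
51 → hit
26 → miss, evict 54, frames [13, 51, 26]
54 → miss, evict 13, frames [51, 26, 54]
51 → hit
26 → hit
51 → hit
54 → hit
26 → hit
Page faults: 11.

11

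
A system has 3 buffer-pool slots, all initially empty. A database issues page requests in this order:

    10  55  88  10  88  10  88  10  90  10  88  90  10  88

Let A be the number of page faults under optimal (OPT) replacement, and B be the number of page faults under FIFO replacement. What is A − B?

Under OPT: F F F . . . . . F . . . . . → 4 faults.
Under FIFO: F F F . . . . . F F . . . . → 5 faults.
A − B = 4 − 5 = -1.

-1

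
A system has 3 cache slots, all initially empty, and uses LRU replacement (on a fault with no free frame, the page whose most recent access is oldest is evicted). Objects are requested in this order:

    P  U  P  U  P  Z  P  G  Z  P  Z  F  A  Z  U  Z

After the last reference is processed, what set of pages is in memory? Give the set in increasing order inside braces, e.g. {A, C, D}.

P -> miss, frames (P)
U -> miss, frames (P U)
P -> hit
U -> hit
P -> hit
Z -> miss, frames (U P Z)
P -> hit
G -> miss, evict U, frames (Z P G)
Z -> hit
P -> hit
Z -> hit
F -> miss, evict G, frames (P Z F)
A -> miss, evict P, frames (Z F A)
Z -> hit
U -> miss, evict F, frames (A Z U)
Z -> hit

{A, U, Z}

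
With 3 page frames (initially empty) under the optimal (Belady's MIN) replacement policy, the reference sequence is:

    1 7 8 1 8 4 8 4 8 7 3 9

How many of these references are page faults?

6

1: miss, frames {1}
7: miss, frames {1,7}
8: miss, frames {1,7,8}
1: hit
8: hit
4: miss, evict 1, frames {7,8,4}
8: hit
4: hit
8: hit
7: hit
3: miss, evict 4, frames {7,8,3}
9: miss, evict 3, frames {7,8,9}
Page faults: 6.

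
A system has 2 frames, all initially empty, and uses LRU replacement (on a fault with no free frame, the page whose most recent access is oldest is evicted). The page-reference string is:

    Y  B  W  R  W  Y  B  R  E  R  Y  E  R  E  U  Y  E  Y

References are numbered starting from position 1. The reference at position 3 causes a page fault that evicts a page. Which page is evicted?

pos 1: Y → fault, frames [Y]
pos 2: B → fault, frames [Y, B]
pos 3: W → fault, evict Y, frames [B, W]
At position 3, page Y is evicted.

Y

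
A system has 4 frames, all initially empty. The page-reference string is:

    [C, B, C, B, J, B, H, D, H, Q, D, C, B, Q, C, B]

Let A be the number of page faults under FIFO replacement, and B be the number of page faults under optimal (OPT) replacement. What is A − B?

Under FIFO: F F . . F . F F . F . F F . . . → 8 faults.
Under OPT: F F . . F . F F . F . . . . . . → 6 faults.
A − B = 8 − 6 = 2.

2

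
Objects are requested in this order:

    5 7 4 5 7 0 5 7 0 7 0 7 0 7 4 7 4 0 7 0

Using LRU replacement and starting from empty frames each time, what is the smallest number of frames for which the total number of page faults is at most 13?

2

f=1: 20 faults
f=2: 12 faults
f=3: 5 faults
f=4: 4 faults
Smallest f with faults ≤ 13 is 2.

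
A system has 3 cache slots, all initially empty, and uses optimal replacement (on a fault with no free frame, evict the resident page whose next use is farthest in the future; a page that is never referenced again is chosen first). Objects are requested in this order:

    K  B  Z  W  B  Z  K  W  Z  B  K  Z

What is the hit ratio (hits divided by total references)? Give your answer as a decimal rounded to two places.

0.50

K: miss, frames [K]
B: miss, frames [K, B]
Z: miss, frames [K, B, Z]
W: miss, evict K, frames [B, Z, W]
B: hit
Z: hit
K: miss, evict B, frames [Z, W, K]
W: hit
Z: hit
B: miss, evict W, frames [Z, K, B]
K: hit
Z: hit
Hits: 6 of 12 references → 6/12 = 0.5000.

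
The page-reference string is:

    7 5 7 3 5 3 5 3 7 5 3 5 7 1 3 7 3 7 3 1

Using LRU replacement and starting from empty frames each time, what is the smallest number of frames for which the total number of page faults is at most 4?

f=1: 20 faults
f=2: 12 faults
f=3: 5 faults
f=4: 4 faults
Smallest f with faults ≤ 4 is 4.

4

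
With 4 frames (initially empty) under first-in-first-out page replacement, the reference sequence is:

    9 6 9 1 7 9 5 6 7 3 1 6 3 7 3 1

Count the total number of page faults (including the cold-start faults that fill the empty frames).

8

9 -> fault, frames {9}
6 -> fault, frames {9,6}
9 -> hit
1 -> fault, frames {9,6,1}
7 -> fault, frames {9,6,1,7}
9 -> hit
5 -> fault, evict 9, frames {6,1,7,5}
6 -> hit
7 -> hit
3 -> fault, evict 6, frames {1,7,5,3}
1 -> hit
6 -> fault, evict 1, frames {7,5,3,6}
3 -> hit
7 -> hit
3 -> hit
1 -> fault, evict 7, frames {5,3,6,1}
Page faults: 8.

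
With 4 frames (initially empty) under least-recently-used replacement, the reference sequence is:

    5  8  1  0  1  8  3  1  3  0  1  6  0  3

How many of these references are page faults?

6

5 → miss, frames (5)
8 → miss, frames (5 8)
1 → miss, frames (5 8 1)
0 → miss, frames (5 8 1 0)
1 → hit
8 → hit
3 → miss, evict 5, frames (0 1 8 3)
1 → hit
3 → hit
0 → hit
1 → hit
6 → miss, evict 8, frames (3 0 1 6)
0 → hit
3 → hit
Page faults: 6.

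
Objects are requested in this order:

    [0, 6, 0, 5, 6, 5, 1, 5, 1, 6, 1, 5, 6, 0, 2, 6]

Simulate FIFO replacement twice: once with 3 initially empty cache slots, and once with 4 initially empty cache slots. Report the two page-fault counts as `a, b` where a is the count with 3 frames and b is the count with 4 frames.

7, 5

3 frames: F F . F . . F . . . . . . F F F → 7 faults.
4 frames: F F . F . . F . . . . . . . F . → 5 faults.
5 < 7: adding a frame reduced faults, as is typical.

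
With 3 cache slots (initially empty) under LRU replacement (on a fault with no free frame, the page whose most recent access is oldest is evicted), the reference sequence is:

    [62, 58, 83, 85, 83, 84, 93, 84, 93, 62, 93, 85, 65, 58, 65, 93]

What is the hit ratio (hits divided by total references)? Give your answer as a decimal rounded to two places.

0.31

62 → miss, frames [62]
58 → miss, frames [62, 58]
83 → miss, frames [62, 58, 83]
85 → miss, evict 62, frames [58, 83, 85]
83 → hit
84 → miss, evict 58, frames [85, 83, 84]
93 → miss, evict 85, frames [83, 84, 93]
84 → hit
93 → hit
62 → miss, evict 83, frames [84, 93, 62]
93 → hit
85 → miss, evict 84, frames [62, 93, 85]
65 → miss, evict 62, frames [93, 85, 65]
58 → miss, evict 93, frames [85, 65, 58]
65 → hit
93 → miss, evict 85, frames [58, 65, 93]
Hits: 5 of 16 references → 5/16 = 0.3125.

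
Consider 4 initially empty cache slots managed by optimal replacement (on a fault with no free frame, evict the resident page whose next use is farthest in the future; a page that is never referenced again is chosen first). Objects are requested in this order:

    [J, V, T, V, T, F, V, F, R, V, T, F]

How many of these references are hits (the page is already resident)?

7

J: fault, frames [J]
V: fault, frames [J, V]
T: fault, frames [J, V, T]
V: hit
T: hit
F: fault, frames [J, V, T, F]
V: hit
F: hit
R: fault, evict J, frames [V, T, F, R]
V: hit
T: hit
F: hit
Hits: 7.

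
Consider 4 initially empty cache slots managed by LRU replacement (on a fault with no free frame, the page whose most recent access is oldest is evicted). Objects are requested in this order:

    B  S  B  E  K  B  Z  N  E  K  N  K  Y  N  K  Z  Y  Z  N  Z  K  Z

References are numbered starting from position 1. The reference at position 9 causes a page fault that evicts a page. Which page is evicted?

K

pos 1: B: miss, frames {B}
pos 2: S: miss, frames {B,S}
pos 3: B: hit
pos 4: E: miss, frames {S,B,E}
pos 5: K: miss, frames {S,B,E,K}
pos 6: B: hit
pos 7: Z: miss, evict S, frames {E,K,B,Z}
pos 8: N: miss, evict E, frames {K,B,Z,N}
pos 9: E: miss, evict K, frames {B,Z,N,E}
At position 9, page K is evicted.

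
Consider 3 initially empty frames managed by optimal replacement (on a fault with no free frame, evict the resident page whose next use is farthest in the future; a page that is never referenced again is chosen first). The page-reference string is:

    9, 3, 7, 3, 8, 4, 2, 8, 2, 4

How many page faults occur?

9: fault, frames (9)
3: fault, frames (9 3)
7: fault, frames (9 3 7)
3: hit
8: fault, evict 7, frames (9 3 8)
4: fault, evict 3, frames (9 8 4)
2: fault, evict 9, frames (8 4 2)
8: hit
2: hit
4: hit
Page faults: 6.

6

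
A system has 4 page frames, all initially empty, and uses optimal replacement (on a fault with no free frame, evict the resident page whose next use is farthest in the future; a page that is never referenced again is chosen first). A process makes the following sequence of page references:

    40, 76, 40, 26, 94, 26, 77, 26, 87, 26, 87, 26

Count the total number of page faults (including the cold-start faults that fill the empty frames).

40: fault, frames {40}
76: fault, frames {40,76}
40: hit
26: fault, frames {40,76,26}
94: fault, frames {40,76,26,94}
26: hit
77: fault, evict 94, frames {40,76,26,77}
26: hit
87: fault, evict 77, frames {40,76,26,87}
26: hit
87: hit
26: hit
Page faults: 6.

6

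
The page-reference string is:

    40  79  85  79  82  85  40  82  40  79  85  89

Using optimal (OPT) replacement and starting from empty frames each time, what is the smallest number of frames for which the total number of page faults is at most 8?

f=1: 12 faults
f=2: 8 faults
f=3: 6 faults
f=4: 5 faults
f=5: 5 faults
Smallest f with faults ≤ 8 is 2.

2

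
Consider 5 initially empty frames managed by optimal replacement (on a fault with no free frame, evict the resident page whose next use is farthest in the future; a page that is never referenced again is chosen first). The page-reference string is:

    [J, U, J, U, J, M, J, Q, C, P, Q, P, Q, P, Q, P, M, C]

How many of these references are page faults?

6

J: fault, frames [J]
U: fault, frames [J, U]
J: hit
U: hit
J: hit
M: fault, frames [J, U, M]
J: hit
Q: fault, frames [J, U, M, Q]
C: fault, frames [J, U, M, Q, C]
P: fault, evict U, frames [J, M, Q, C, P]
Q: hit
P: hit
Q: hit
P: hit
Q: hit
P: hit
M: hit
C: hit
Page faults: 6.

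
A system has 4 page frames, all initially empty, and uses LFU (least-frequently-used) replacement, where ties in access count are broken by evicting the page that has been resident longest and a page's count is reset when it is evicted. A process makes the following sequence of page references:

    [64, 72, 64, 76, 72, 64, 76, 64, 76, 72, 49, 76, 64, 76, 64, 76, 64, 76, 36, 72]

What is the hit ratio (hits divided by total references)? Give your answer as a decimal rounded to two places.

0.75

64 -> miss, frames [64]
72 -> miss, frames [64, 72]
64 -> hit
76 -> miss, frames [64, 72, 76]
72 -> hit
64 -> hit
76 -> hit
64 -> hit
76 -> hit
72 -> hit
49 -> miss, frames [64, 72, 76, 49]
76 -> hit
64 -> hit
76 -> hit
64 -> hit
76 -> hit
64 -> hit
76 -> hit
36 -> miss, evict 49, frames [64, 72, 76, 36]
72 -> hit
Hits: 15 of 20 references → 15/20 = 0.7500.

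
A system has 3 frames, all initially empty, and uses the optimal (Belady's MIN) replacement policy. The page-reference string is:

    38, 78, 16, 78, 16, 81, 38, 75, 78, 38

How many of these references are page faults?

5

38: fault, frames {38}
78: fault, frames {38,78}
16: fault, frames {38,78,16}
78: hit
16: hit
81: fault, evict 16, frames {38,78,81}
38: hit
75: fault, evict 81, frames {38,78,75}
78: hit
38: hit
Page faults: 5.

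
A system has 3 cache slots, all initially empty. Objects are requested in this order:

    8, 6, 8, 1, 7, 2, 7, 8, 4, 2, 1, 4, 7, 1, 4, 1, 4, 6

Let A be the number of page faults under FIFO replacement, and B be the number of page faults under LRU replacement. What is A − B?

-1

Under FIFO: F F . F F F . F F . F . F . . . . F → 10 faults.
Under LRU: F F . F F F . F F F F . F . . . . F → 11 faults.
A − B = 10 − 11 = -1.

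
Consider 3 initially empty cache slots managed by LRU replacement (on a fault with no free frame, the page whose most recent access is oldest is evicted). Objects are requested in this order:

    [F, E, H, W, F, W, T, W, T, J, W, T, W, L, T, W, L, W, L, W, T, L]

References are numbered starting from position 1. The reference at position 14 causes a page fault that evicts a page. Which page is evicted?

pos 1: F: miss, frames [F]
pos 2: E: miss, frames [F, E]
pos 3: H: miss, frames [F, E, H]
pos 4: W: miss, evict F, frames [E, H, W]
pos 5: F: miss, evict E, frames [H, W, F]
pos 6: W: hit
pos 7: T: miss, evict H, frames [F, W, T]
pos 8: W: hit
pos 9: T: hit
pos 10: J: miss, evict F, frames [W, T, J]
pos 11: W: hit
pos 12: T: hit
pos 13: W: hit
pos 14: L: miss, evict J, frames [T, W, L]
At position 14, page J is evicted.

J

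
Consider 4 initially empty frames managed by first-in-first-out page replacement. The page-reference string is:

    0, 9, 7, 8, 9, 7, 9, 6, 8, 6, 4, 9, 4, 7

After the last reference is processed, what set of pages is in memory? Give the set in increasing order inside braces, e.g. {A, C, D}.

0: fault, frames (0)
9: fault, frames (0 9)
7: fault, frames (0 9 7)
8: fault, frames (0 9 7 8)
9: hit
7: hit
9: hit
6: fault, evict 0, frames (9 7 8 6)
8: hit
6: hit
4: fault, evict 9, frames (7 8 6 4)
9: fault, evict 7, frames (8 6 4 9)
4: hit
7: fault, evict 8, frames (6 4 9 7)

{4, 6, 7, 9}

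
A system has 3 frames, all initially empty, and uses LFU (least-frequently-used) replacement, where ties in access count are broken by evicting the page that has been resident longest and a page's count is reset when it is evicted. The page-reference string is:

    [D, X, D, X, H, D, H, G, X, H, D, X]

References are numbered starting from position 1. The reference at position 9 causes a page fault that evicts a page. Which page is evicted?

G

pos 1: D → fault, frames [D]
pos 2: X → fault, frames [D, X]
pos 3: D → hit
pos 4: X → hit
pos 5: H → fault, frames [D, X, H]
pos 6: D → hit
pos 7: H → hit
pos 8: G → fault, evict X, frames [D, H, G]
pos 9: X → fault, evict G, frames [D, H, X]
At position 9, page G is evicted.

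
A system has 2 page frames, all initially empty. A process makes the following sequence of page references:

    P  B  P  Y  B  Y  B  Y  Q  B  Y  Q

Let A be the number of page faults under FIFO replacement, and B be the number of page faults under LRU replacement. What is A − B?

Under FIFO: F F . F . . . . F F F F → 7 faults.
Under LRU: F F . F F . . . F F F F → 8 faults.
A − B = 7 − 8 = -1.

-1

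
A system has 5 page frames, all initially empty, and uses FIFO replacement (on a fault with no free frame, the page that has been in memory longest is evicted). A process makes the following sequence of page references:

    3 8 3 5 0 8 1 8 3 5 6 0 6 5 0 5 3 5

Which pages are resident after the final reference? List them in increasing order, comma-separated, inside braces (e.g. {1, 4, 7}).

{0, 1, 3, 5, 6}

3 -> fault, frames [3]
8 -> fault, frames [3, 8]
3 -> hit
5 -> fault, frames [3, 8, 5]
0 -> fault, frames [3, 8, 5, 0]
8 -> hit
1 -> fault, frames [3, 8, 5, 0, 1]
8 -> hit
3 -> hit
5 -> hit
6 -> fault, evict 3, frames [8, 5, 0, 1, 6]
0 -> hit
6 -> hit
5 -> hit
0 -> hit
5 -> hit
3 -> fault, evict 8, frames [5, 0, 1, 6, 3]
5 -> hit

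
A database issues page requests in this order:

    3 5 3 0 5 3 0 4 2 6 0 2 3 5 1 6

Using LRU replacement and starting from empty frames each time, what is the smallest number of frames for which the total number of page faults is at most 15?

f=1: 16 faults
f=2: 15 faults
f=3: 11 faults
f=4: 10 faults
f=5: 9 faults
f=6: 7 faults
f=7: 7 faults
Smallest f with faults ≤ 15 is 2.

2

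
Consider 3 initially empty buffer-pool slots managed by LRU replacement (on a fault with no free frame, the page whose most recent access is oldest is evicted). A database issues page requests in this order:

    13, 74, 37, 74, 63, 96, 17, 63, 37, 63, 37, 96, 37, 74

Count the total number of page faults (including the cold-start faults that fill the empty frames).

9

13: miss, frames {13}
74: miss, frames {13,74}
37: miss, frames {13,74,37}
74: hit
63: miss, evict 13, frames {37,74,63}
96: miss, evict 37, frames {74,63,96}
17: miss, evict 74, frames {63,96,17}
63: hit
37: miss, evict 96, frames {17,63,37}
63: hit
37: hit
96: miss, evict 17, frames {63,37,96}
37: hit
74: miss, evict 63, frames {96,37,74}
Page faults: 9.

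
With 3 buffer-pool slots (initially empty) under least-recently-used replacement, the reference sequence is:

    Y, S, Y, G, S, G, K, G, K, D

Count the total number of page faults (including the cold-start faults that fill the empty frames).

Y: miss, frames (Y)
S: miss, frames (Y S)
Y: hit
G: miss, frames (S Y G)
S: hit
G: hit
K: miss, evict Y, frames (S G K)
G: hit
K: hit
D: miss, evict S, frames (G K D)
Page faults: 5.

5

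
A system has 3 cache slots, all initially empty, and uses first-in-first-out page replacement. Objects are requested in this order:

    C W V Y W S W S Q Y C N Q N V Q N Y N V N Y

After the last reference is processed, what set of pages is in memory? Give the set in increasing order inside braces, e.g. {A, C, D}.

C: fault, frames (C)
W: fault, frames (C W)
V: fault, frames (C W V)
Y: fault, evict C, frames (W V Y)
W: hit
S: fault, evict W, frames (V Y S)
W: fault, evict V, frames (Y S W)
S: hit
Q: fault, evict Y, frames (S W Q)
Y: fault, evict S, frames (W Q Y)
C: fault, evict W, frames (Q Y C)
N: fault, evict Q, frames (Y C N)
Q: fault, evict Y, frames (C N Q)
N: hit
V: fault, evict C, frames (N Q V)
Q: hit
N: hit
Y: fault, evict N, frames (Q V Y)
N: fault, evict Q, frames (V Y N)
V: hit
N: hit
Y: hit

{N, V, Y}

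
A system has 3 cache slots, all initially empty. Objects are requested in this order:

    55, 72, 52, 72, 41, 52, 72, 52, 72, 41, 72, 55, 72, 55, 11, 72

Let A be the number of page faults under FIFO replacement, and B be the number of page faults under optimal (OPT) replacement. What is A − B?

1

Under FIFO: F F F . F . . . . . . F F . F . → 7 faults.
Under OPT: F F F . F . . . . . . F . . F . → 6 faults.
A − B = 7 − 6 = 1.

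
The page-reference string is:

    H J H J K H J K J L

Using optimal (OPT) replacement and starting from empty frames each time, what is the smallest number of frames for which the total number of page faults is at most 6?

2

f=1: 10 faults
f=2: 5 faults
f=3: 4 faults
f=4: 4 faults
Smallest f with faults ≤ 6 is 2.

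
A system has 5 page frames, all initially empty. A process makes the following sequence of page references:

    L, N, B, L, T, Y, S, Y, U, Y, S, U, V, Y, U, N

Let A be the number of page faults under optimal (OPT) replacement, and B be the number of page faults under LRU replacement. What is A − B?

Under OPT: F F F . F F F . F . . . F . . . → 8 faults.
Under LRU: F F F . F F F . F . . . F . . F → 9 faults.
A − B = 8 − 9 = -1.

-1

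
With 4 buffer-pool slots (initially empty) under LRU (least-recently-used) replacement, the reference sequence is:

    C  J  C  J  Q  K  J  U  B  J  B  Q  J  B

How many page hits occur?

7

C → fault, frames {C}
J → fault, frames {C,J}
C → hit
J → hit
Q → fault, frames {C,J,Q}
K → fault, frames {C,J,Q,K}
J → hit
U → fault, evict C, frames {Q,K,J,U}
B → fault, evict Q, frames {K,J,U,B}
J → hit
B → hit
Q → fault, evict K, frames {U,J,B,Q}
J → hit
B → hit
Hits: 7.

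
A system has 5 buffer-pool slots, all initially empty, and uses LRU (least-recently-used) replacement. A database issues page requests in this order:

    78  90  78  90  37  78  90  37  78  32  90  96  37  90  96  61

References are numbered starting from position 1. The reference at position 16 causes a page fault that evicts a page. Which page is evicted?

pos 1: 78 → miss, frames (78)
pos 2: 90 → miss, frames (78 90)
pos 3: 78 → hit
pos 4: 90 → hit
pos 5: 37 → miss, frames (78 90 37)
pos 6: 78 → hit
pos 7: 90 → hit
pos 8: 37 → hit
pos 9: 78 → hit
pos 10: 32 → miss, frames (90 37 78 32)
pos 11: 90 → hit
pos 12: 96 → miss, frames (37 78 32 90 96)
pos 13: 37 → hit
pos 14: 90 → hit
pos 15: 96 → hit
pos 16: 61 → miss, evict 78, frames (32 37 90 96 61)
At position 16, page 78 is evicted.

78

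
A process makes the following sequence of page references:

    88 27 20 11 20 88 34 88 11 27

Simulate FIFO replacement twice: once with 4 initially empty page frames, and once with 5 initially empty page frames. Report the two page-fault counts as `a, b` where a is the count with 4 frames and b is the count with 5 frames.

7, 5

4 frames: F F F F . . F F . F → 7 faults.
5 frames: F F F F . . F . . . → 5 faults.
5 < 7: adding a frame reduced faults, as is typical.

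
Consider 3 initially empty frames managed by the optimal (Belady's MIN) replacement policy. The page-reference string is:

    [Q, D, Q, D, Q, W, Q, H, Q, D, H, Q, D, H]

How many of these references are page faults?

Q → miss, frames (Q)
D → miss, frames (Q D)
Q → hit
D → hit
Q → hit
W → miss, frames (Q D W)
Q → hit
H → miss, evict W, frames (Q D H)
Q → hit
D → hit
H → hit
Q → hit
D → hit
H → hit
Page faults: 4.

4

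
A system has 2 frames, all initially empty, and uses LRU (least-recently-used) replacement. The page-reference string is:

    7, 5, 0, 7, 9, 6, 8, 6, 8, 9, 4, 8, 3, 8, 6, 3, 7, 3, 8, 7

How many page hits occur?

4

7: fault, frames (7)
5: fault, frames (7 5)
0: fault, evict 7, frames (5 0)
7: fault, evict 5, frames (0 7)
9: fault, evict 0, frames (7 9)
6: fault, evict 7, frames (9 6)
8: fault, evict 9, frames (6 8)
6: hit
8: hit
9: fault, evict 6, frames (8 9)
4: fault, evict 8, frames (9 4)
8: fault, evict 9, frames (4 8)
3: fault, evict 4, frames (8 3)
8: hit
6: fault, evict 3, frames (8 6)
3: fault, evict 8, frames (6 3)
7: fault, evict 6, frames (3 7)
3: hit
8: fault, evict 7, frames (3 8)
7: fault, evict 3, frames (8 7)
Hits: 4.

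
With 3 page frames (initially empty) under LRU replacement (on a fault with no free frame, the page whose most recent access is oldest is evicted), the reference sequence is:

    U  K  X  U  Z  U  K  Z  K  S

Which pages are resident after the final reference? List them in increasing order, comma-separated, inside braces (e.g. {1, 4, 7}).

{K, S, Z}

U → fault, frames {U}
K → fault, frames {U,K}
X → fault, frames {U,K,X}
U → hit
Z → fault, evict K, frames {X,U,Z}
U → hit
K → fault, evict X, frames {Z,U,K}
Z → hit
K → hit
S → fault, evict U, frames {Z,K,S}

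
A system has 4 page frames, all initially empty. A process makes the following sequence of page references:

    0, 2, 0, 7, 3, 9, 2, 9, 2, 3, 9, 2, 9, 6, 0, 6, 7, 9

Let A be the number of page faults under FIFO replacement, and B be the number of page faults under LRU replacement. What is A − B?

Under FIFO: F F . F F F . . . . . . . F F . F . → 8 faults.
Under LRU: F F . F F F F . . . . . . F F . F . → 9 faults.
A − B = 8 − 9 = -1.

-1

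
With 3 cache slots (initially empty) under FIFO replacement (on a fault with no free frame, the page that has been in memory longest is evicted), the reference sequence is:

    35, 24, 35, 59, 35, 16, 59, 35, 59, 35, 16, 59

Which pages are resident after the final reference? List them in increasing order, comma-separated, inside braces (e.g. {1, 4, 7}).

35 -> fault, frames [35]
24 -> fault, frames [35, 24]
35 -> hit
59 -> fault, frames [35, 24, 59]
35 -> hit
16 -> fault, evict 35, frames [24, 59, 16]
59 -> hit
35 -> fault, evict 24, frames [59, 16, 35]
59 -> hit
35 -> hit
16 -> hit
59 -> hit

{16, 35, 59}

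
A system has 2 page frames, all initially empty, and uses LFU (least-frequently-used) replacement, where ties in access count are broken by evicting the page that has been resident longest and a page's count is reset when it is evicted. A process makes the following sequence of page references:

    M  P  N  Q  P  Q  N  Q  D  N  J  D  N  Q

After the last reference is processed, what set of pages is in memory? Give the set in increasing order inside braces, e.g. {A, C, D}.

M: miss, frames (M)
P: miss, frames (M P)
N: miss, evict M, frames (P N)
Q: miss, evict P, frames (N Q)
P: miss, evict N, frames (Q P)
Q: hit
N: miss, evict P, frames (Q N)
Q: hit
D: miss, evict N, frames (Q D)
N: miss, evict D, frames (Q N)
J: miss, evict N, frames (Q J)
D: miss, evict J, frames (Q D)
N: miss, evict D, frames (Q N)
Q: hit

{N, Q}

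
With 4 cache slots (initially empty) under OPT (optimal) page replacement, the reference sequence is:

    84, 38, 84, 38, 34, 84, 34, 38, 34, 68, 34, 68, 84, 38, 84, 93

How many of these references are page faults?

84 -> fault, frames {84}
38 -> fault, frames {84,38}
84 -> hit
38 -> hit
34 -> fault, frames {84,38,34}
84 -> hit
34 -> hit
38 -> hit
34 -> hit
68 -> fault, frames {84,38,34,68}
34 -> hit
68 -> hit
84 -> hit
38 -> hit
84 -> hit
93 -> fault, evict 68, frames {84,38,34,93}
Page faults: 5.

5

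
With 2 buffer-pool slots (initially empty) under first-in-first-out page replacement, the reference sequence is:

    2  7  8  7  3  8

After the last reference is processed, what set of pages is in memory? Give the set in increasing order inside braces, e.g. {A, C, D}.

{3, 8}

2 → fault, frames [2]
7 → fault, frames [2, 7]
8 → fault, evict 2, frames [7, 8]
7 → hit
3 → fault, evict 7, frames [8, 3]
8 → hit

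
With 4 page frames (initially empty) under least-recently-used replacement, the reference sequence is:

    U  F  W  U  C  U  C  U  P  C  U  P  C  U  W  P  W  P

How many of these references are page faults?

U -> fault, frames [U]
F -> fault, frames [U, F]
W -> fault, frames [U, F, W]
U -> hit
C -> fault, frames [F, W, U, C]
U -> hit
C -> hit
U -> hit
P -> fault, evict F, frames [W, C, U, P]
C -> hit
U -> hit
P -> hit
C -> hit
U -> hit
W -> hit
P -> hit
W -> hit
P -> hit
Page faults: 5.

5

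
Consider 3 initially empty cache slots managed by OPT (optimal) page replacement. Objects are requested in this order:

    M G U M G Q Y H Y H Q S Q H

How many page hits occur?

7

M -> miss, frames {M}
G -> miss, frames {M,G}
U -> miss, frames {M,G,U}
M -> hit
G -> hit
Q -> miss, evict U, frames {M,G,Q}
Y -> miss, evict G, frames {M,Q,Y}
H -> miss, evict M, frames {Q,Y,H}
Y -> hit
H -> hit
Q -> hit
S -> miss, evict Y, frames {Q,H,S}
Q -> hit
H -> hit
Hits: 7.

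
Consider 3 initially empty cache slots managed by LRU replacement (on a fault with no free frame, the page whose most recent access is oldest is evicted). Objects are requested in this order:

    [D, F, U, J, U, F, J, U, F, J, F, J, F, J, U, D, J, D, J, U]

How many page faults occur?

D: miss, frames [D]
F: miss, frames [D, F]
U: miss, frames [D, F, U]
J: miss, evict D, frames [F, U, J]
U: hit
F: hit
J: hit
U: hit
F: hit
J: hit
F: hit
J: hit
F: hit
J: hit
U: hit
D: miss, evict F, frames [J, U, D]
J: hit
D: hit
J: hit
U: hit
Page faults: 5.

5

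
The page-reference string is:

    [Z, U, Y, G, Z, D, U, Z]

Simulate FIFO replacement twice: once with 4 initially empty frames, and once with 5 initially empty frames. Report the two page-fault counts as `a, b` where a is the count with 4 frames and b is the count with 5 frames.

4 frames: F F F F . F . F → 6 faults.
5 frames: F F F F . F . . → 5 faults.
5 < 6: adding a frame reduced faults, as is typical.

6, 5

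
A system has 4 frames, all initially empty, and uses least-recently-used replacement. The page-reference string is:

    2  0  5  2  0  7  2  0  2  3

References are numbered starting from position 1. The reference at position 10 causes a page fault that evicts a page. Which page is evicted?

5

pos 1: 2 → miss, frames [2]
pos 2: 0 → miss, frames [2, 0]
pos 3: 5 → miss, frames [2, 0, 5]
pos 4: 2 → hit
pos 5: 0 → hit
pos 6: 7 → miss, frames [5, 2, 0, 7]
pos 7: 2 → hit
pos 8: 0 → hit
pos 9: 2 → hit
pos 10: 3 → miss, evict 5, frames [7, 0, 2, 3]
At position 10, page 5 is evicted.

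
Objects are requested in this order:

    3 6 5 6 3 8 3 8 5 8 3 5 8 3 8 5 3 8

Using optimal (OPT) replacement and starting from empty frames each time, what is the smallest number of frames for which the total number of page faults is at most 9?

3

f=1: 18 faults
f=2: 10 faults
f=3: 4 faults
f=4: 4 faults
Smallest f with faults ≤ 9 is 3.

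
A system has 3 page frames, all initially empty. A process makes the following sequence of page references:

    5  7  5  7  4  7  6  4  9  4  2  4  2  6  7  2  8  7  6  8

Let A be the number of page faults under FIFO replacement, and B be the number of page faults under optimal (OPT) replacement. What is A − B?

4

Under FIFO: F F . . F . F . F . F F . F F F F . F . → 12 faults.
Under OPT: F F . . F . F . F . F . . . F . F . . . → 8 faults.
A − B = 12 − 8 = 4.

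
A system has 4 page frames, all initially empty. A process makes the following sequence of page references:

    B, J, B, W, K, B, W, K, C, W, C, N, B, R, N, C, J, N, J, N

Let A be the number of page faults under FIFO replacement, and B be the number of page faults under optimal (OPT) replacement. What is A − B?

Under FIFO: F F . F F . . . F . . F F F . . F . . . → 9 faults.
Under OPT: F F . F F . . . F . . F . F . . . . . . → 7 faults.
A − B = 9 − 7 = 2.

2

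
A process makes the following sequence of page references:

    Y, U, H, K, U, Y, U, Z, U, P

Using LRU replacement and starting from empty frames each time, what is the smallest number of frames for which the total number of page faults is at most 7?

3

f=1: 10 faults
f=2: 8 faults
f=3: 7 faults
f=4: 6 faults
f=5: 6 faults
f=6: 6 faults
Smallest f with faults ≤ 7 is 3.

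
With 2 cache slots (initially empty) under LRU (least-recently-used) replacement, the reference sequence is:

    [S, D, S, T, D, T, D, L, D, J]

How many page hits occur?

4

S: fault, frames (S)
D: fault, frames (S D)
S: hit
T: fault, evict D, frames (S T)
D: fault, evict S, frames (T D)
T: hit
D: hit
L: fault, evict T, frames (D L)
D: hit
J: fault, evict L, frames (D J)
Hits: 4.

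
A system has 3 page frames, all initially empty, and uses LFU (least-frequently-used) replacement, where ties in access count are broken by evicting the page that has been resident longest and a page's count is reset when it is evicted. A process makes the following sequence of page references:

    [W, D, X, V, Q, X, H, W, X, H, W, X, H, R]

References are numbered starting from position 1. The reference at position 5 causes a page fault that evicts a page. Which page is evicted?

pos 1: W: miss, frames [W]
pos 2: D: miss, frames [W, D]
pos 3: X: miss, frames [W, D, X]
pos 4: V: miss, evict W, frames [D, X, V]
pos 5: Q: miss, evict D, frames [X, V, Q]
At position 5, page D is evicted.

D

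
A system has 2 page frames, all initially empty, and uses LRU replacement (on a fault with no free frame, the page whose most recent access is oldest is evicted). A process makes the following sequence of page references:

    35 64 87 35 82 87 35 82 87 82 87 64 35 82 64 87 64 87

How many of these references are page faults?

35 → fault, frames (35)
64 → fault, frames (35 64)
87 → fault, evict 35, frames (64 87)
35 → fault, evict 64, frames (87 35)
82 → fault, evict 87, frames (35 82)
87 → fault, evict 35, frames (82 87)
35 → fault, evict 82, frames (87 35)
82 → fault, evict 87, frames (35 82)
87 → fault, evict 35, frames (82 87)
82 → hit
87 → hit
64 → fault, evict 82, frames (87 64)
35 → fault, evict 87, frames (64 35)
82 → fault, evict 64, frames (35 82)
64 → fault, evict 35, frames (82 64)
87 → fault, evict 82, frames (64 87)
64 → hit
87 → hit
Page faults: 14.

14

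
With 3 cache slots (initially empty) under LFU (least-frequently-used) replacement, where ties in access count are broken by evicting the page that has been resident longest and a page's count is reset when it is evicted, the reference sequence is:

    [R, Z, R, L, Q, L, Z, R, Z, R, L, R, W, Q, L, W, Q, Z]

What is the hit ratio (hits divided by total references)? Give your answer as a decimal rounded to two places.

R: miss, frames [R]
Z: miss, frames [R, Z]
R: hit
L: miss, frames [R, Z, L]
Q: miss, evict Z, frames [R, L, Q]
L: hit
Z: miss, evict Q, frames [R, L, Z]
R: hit
Z: hit
R: hit
L: hit
R: hit
W: miss, evict Z, frames [R, L, W]
Q: miss, evict W, frames [R, L, Q]
L: hit
W: miss, evict Q, frames [R, L, W]
Q: miss, evict W, frames [R, L, Q]
Z: miss, evict Q, frames [R, L, Z]
Hits: 8 of 18 references → 8/18 = 0.4444.

0.44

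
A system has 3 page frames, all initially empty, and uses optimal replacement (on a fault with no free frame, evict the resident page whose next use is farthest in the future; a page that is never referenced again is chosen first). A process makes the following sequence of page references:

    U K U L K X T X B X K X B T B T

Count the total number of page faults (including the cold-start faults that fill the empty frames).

U → miss, frames (U)
K → miss, frames (U K)
U → hit
L → miss, frames (U K L)
K → hit
X → miss, evict L, frames (U K X)
T → miss, evict U, frames (K X T)
X → hit
B → miss, evict T, frames (K X B)
X → hit
K → hit
X → hit
B → hit
T → miss, evict X, frames (K B T)
B → hit
T → hit
Page faults: 7.

7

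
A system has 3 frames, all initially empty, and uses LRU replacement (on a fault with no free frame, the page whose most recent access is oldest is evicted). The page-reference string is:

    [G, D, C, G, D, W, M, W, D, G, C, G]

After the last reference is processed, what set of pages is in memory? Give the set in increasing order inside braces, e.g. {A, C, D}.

G -> fault, frames [G]
D -> fault, frames [G, D]
C -> fault, frames [G, D, C]
G -> hit
D -> hit
W -> fault, evict C, frames [G, D, W]
M -> fault, evict G, frames [D, W, M]
W -> hit
D -> hit
G -> fault, evict M, frames [W, D, G]
C -> fault, evict W, frames [D, G, C]
G -> hit

{C, D, G}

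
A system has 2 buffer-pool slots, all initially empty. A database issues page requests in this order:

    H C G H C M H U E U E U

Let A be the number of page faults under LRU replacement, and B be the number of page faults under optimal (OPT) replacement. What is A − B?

Under LRU: F F F F F F F F F . . . → 9 faults.
Under OPT: F F F . F F . F F . . . → 7 faults.
A − B = 9 − 7 = 2.

2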